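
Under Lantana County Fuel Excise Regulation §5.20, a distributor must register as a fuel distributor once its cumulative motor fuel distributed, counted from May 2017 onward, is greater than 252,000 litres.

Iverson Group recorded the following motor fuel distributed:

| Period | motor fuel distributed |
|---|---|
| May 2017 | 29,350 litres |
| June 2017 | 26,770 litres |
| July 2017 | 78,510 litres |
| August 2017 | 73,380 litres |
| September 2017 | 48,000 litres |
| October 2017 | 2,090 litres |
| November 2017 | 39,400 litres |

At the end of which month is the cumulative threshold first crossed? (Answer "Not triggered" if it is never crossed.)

September 2017

Through May 2017: 29,350 litres
Through June 2017: 56,120 litres
Through July 2017: 134,630 litres
Through August 2017: 208,010 litres
Through September 2017: 256,010 litres ← exceeds threshold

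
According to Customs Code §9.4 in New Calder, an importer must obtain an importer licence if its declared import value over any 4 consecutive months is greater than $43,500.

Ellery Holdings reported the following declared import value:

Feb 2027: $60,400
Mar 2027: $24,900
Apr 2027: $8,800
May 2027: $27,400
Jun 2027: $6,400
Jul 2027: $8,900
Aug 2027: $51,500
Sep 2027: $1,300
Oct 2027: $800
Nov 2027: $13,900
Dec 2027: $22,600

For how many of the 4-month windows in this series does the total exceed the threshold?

Feb 2027–May 2027: $60,400 + $24,900 + $8,800 + $27,400 = $121,500 (over)
Mar 2027–Jun 2027: $24,900 + $8,800 + $27,400 + $6,400 = $67,500 (over)
Apr 2027–Jul 2027: $8,800 + $27,400 + $6,400 + $8,900 = $51,500 (over)
May 2027–Aug 2027: $27,400 + $6,400 + $8,900 + $51,500 = $94,200 (over)
Jun 2027–Sep 2027: $6,400 + $8,900 + $51,500 + $1,300 = $68,100 (over)
Jul 2027–Oct 2027: $8,900 + $51,500 + $1,300 + $800 = $62,500 (over)
Aug 2027–Nov 2027: $51,500 + $1,300 + $800 + $13,900 = $67,500 (over)
Sep 2027–Dec 2027: $1,300 + $800 + $13,900 + $22,600 = $38,600 (under)
7 windows exceed the threshold.

7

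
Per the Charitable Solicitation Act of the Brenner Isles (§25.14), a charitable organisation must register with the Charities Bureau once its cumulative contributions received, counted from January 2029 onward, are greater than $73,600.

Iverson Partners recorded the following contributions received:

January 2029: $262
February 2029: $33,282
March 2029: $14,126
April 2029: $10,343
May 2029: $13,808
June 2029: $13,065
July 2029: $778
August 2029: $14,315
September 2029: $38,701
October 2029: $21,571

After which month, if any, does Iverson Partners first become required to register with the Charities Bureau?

Through January 2029: $262
Through February 2029: $33,544
Through March 2029: $47,670
Through April 2029: $58,013
Through May 2029: $71,821
Through June 2029: $84,886 ← exceeds threshold

June 2029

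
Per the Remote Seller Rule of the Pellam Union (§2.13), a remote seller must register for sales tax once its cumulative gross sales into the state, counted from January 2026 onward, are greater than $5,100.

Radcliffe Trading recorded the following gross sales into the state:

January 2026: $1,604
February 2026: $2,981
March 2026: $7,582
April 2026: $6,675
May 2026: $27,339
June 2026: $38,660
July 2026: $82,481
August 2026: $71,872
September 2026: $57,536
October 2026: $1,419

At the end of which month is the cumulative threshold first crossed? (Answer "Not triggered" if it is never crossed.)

Through January 2026: $1,604
Through February 2026: $4,585
Through March 2026: $12,167 ← exceeds threshold

March 2026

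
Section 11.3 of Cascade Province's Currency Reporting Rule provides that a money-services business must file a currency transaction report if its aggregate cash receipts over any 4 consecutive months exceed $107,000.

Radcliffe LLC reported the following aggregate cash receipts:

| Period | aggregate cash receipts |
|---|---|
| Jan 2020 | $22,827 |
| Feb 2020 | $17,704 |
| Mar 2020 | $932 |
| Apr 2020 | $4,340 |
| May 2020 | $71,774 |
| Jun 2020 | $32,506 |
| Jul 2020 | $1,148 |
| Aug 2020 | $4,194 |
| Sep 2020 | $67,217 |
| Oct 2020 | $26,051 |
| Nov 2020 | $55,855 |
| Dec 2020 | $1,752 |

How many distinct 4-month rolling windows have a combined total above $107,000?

5

Jan 2020–Apr 2020: $22,827 + $17,704 + $932 + $4,340 = $45,803 (under)
Feb 2020–May 2020: $17,704 + $932 + $4,340 + $71,774 = $94,750 (under)
Mar 2020–Jun 2020: $932 + $4,340 + $71,774 + $32,506 = $109,552 (over)
Apr 2020–Jul 2020: $4,340 + $71,774 + $32,506 + $1,148 = $109,768 (over)
May 2020–Aug 2020: $71,774 + $32,506 + $1,148 + $4,194 = $109,622 (over)
Jun 2020–Sep 2020: $32,506 + $1,148 + $4,194 + $67,217 = $105,065 (under)
Jul 2020–Oct 2020: $1,148 + $4,194 + $67,217 + $26,051 = $98,610 (under)
Aug 2020–Nov 2020: $4,194 + $67,217 + $26,051 + $55,855 = $153,317 (over)
Sep 2020–Dec 2020: $67,217 + $26,051 + $55,855 + $1,752 = $150,875 (over)
5 windows exceed the threshold.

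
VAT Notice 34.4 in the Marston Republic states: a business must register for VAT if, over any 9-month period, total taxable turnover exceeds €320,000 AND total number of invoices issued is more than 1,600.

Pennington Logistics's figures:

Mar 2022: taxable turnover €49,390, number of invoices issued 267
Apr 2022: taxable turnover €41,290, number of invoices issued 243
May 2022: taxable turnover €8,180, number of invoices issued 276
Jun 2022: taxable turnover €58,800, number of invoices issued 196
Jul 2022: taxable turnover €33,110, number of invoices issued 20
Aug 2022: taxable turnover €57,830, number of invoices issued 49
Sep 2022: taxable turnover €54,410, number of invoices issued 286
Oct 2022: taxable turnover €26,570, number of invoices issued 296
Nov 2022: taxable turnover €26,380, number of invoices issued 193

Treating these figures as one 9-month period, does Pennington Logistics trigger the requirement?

Yes

Total taxable turnover: €49,390 + €41,290 + €8,180 + €58,800 + €33,110 + €57,830 + €54,410 + €26,570 + €26,380 = €355,960 (> €320,000).
Total number of invoices issued: 267 + 243 + 276 + 196 + 20 + 49 + 286 + 296 + 193 = 1,826 (> 1,600).
The test is 'and': both thresholds are exceeded.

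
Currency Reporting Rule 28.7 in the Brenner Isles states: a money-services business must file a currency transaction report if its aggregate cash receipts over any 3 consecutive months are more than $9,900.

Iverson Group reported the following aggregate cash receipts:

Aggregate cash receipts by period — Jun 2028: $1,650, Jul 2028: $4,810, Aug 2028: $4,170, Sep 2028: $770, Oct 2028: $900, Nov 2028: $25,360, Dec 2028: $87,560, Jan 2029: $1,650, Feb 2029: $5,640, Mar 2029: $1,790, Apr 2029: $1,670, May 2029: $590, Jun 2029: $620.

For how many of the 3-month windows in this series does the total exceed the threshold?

Jun 2028–Aug 2028: $1,650 + $4,810 + $4,170 = $10,630 (over)
Jul 2028–Sep 2028: $4,810 + $4,170 + $770 = $9,750 (under)
Aug 2028–Oct 2028: $4,170 + $770 + $900 = $5,840 (under)
Sep 2028–Nov 2028: $770 + $900 + $25,360 = $27,030 (over)
Oct 2028–Dec 2028: $900 + $25,360 + $87,560 = $113,820 (over)
Nov 2028–Jan 2029: $25,360 + $87,560 + $1,650 = $114,570 (over)
Dec 2028–Feb 2029: $87,560 + $1,650 + $5,640 = $94,850 (over)
Jan 2029–Mar 2029: $1,650 + $5,640 + $1,790 = $9,080 (under)
Feb 2029–Apr 2029: $5,640 + $1,790 + $1,670 = $9,100 (under)
Mar 2029–May 2029: $1,790 + $1,670 + $590 = $4,050 (under)
Apr 2029–Jun 2029: $1,670 + $590 + $620 = $2,880 (under)
5 windows exceed the threshold.

5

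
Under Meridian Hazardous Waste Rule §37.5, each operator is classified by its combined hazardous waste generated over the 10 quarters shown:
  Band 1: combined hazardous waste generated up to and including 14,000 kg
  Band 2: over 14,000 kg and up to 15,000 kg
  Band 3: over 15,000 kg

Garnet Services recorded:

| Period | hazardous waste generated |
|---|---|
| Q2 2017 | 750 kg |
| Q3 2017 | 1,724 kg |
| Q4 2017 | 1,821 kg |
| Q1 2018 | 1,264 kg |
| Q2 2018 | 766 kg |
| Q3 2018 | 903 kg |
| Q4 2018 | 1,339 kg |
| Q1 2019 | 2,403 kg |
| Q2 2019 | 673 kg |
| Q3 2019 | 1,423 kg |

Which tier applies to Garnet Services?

Combined hazardous waste generated: 750 kg + 1,724 kg + 1,821 kg + 1,264 kg + 766 kg + 903 kg + 1,339 kg + 2,403 kg + 673 kg + 1,423 kg = 13,066 kg.
13,066 kg ≤ 14,000 kg, so Band 1 applies.

Band 1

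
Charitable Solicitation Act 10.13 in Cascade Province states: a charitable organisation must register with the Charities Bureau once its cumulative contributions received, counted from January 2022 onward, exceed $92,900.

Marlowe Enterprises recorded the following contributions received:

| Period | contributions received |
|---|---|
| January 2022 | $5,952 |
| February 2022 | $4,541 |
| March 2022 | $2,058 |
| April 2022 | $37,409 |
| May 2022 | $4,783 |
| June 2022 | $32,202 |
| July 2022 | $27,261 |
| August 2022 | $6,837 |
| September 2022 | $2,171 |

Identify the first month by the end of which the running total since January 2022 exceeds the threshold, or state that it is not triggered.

Through January 2022: $5,952
Through February 2022: $10,493
Through March 2022: $12,551
Through April 2022: $49,960
Through May 2022: $54,743
Through June 2022: $86,945
Through July 2022: $114,206 ← exceeds threshold

July 2022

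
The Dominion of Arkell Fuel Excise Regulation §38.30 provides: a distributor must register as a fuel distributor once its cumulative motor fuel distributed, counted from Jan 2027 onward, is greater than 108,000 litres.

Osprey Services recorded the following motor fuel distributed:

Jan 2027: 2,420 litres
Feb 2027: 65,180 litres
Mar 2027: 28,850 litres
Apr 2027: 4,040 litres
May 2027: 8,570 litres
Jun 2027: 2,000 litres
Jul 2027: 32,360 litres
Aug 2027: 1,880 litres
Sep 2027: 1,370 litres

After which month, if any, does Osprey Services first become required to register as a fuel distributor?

May 2027

Through Jan 2027: 2,420 litres
Through Feb 2027: 67,600 litres
Through Mar 2027: 96,450 litres
Through Apr 2027: 100,490 litres
Through May 2027: 109,060 litres ← exceeds threshold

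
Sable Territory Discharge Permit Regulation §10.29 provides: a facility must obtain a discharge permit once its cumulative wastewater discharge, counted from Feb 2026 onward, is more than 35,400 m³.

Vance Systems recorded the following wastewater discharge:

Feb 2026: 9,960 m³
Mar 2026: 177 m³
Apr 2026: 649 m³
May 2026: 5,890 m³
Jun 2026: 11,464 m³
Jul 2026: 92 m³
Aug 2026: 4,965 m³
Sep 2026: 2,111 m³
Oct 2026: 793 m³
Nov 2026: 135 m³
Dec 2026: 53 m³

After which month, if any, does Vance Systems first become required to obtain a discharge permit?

Oct 2026

Through Feb 2026: 9,960 m³
Through Mar 2026: 10,137 m³
Through Apr 2026: 10,786 m³
Through May 2026: 16,676 m³
Through Jun 2026: 28,140 m³
Through Jul 2026: 28,232 m³
Through Aug 2026: 33,197 m³
Through Sep 2026: 35,308 m³
Through Oct 2026: 36,101 m³ ← exceeds threshold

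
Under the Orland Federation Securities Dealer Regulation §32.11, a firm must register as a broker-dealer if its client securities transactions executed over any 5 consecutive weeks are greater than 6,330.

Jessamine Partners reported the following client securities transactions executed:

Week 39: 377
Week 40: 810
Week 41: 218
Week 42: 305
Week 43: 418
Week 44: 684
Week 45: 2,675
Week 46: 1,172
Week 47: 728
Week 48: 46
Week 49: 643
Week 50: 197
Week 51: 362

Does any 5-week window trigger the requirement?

No

Week 39–Week 43: 377 + 810 + 218 + 305 + 418 = 2,128 (under)
Week 40–Week 44: 810 + 218 + 305 + 418 + 684 = 2,435 (under)
Week 41–Week 45: 218 + 305 + 418 + 684 + 2,675 = 4,300 (under)
Week 42–Week 46: 305 + 418 + 684 + 2,675 + 1,172 = 5,254 (under)
Week 43–Week 47: 418 + 684 + 2,675 + 1,172 + 728 = 5,677 (under)
Week 44–Week 48: 684 + 2,675 + 1,172 + 728 + 46 = 5,305 (under)
Week 45–Week 49: 2,675 + 1,172 + 728 + 46 + 643 = 5,264 (under)
Week 46–Week 50: 1,172 + 728 + 46 + 643 + 197 = 2,786 (under)
Week 47–Week 51: 728 + 46 + 643 + 197 + 362 = 1,976 (under)
No window exceeds 6,330.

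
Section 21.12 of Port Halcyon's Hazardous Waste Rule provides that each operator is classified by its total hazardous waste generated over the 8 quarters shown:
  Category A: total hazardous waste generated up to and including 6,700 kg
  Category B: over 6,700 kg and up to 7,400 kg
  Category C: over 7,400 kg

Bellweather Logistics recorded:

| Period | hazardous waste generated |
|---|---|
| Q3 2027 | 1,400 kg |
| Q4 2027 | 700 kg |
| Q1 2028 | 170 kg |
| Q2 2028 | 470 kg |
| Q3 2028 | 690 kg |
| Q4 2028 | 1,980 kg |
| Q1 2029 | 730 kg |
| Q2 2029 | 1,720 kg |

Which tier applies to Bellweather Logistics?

Category C

Total hazardous waste generated: 1,400 kg + 700 kg + 170 kg + 470 kg + 690 kg + 1,980 kg + 730 kg + 1,720 kg = 7,860 kg.
7,860 kg > 7,400 kg, so Category C applies.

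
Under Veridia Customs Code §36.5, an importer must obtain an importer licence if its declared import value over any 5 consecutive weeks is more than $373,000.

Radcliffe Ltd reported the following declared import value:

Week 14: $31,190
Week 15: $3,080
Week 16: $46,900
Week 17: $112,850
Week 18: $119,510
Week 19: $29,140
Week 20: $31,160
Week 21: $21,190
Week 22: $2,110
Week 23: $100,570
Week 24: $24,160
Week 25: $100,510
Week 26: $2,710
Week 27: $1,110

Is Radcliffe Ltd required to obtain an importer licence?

No

Week 14–Week 18: $31,190 + $3,080 + $46,900 + $112,850 + $119,510 = $313,530 (under)
Week 15–Week 19: $3,080 + $46,900 + $112,850 + $119,510 + $29,140 = $311,480 (under)
Week 16–Week 20: $46,900 + $112,850 + $119,510 + $29,140 + $31,160 = $339,560 (under)
Week 17–Week 21: $112,850 + $119,510 + $29,140 + $31,160 + $21,190 = $313,850 (under)
Week 18–Week 22: $119,510 + $29,140 + $31,160 + $21,190 + $2,110 = $203,110 (under)
Week 19–Week 23: $29,140 + $31,160 + $21,190 + $2,110 + $100,570 = $184,170 (under)
Week 20–Week 24: $31,160 + $21,190 + $2,110 + $100,570 + $24,160 = $179,190 (under)
Week 21–Week 25: $21,190 + $2,110 + $100,570 + $24,160 + $100,510 = $248,540 (under)
Week 22–Week 26: $2,110 + $100,570 + $24,160 + $100,510 + $2,710 = $230,060 (under)
Week 23–Week 27: $100,570 + $24,160 + $100,510 + $2,710 + $1,110 = $229,060 (under)
No window exceeds $373,000.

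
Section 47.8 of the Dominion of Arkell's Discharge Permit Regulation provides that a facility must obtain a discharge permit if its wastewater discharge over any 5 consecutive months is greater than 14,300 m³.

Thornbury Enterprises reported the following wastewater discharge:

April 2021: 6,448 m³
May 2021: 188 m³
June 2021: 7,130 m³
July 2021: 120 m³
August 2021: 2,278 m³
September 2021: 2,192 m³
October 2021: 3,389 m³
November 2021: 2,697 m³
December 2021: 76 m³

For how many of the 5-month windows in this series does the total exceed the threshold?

April 2021–August 2021: 6,448 m³ + 188 m³ + 7,130 m³ + 120 m³ + 2,278 m³ = 16,164 m³ (over)
May 2021–September 2021: 188 m³ + 7,130 m³ + 120 m³ + 2,278 m³ + 2,192 m³ = 11,908 m³ (under)
June 2021–October 2021: 7,130 m³ + 120 m³ + 2,278 m³ + 2,192 m³ + 3,389 m³ = 15,109 m³ (over)
July 2021–November 2021: 120 m³ + 2,278 m³ + 2,192 m³ + 3,389 m³ + 2,697 m³ = 10,676 m³ (under)
August 2021–December 2021: 2,278 m³ + 2,192 m³ + 3,389 m³ + 2,697 m³ + 76 m³ = 10,632 m³ (under)
2 windows exceed the threshold.

2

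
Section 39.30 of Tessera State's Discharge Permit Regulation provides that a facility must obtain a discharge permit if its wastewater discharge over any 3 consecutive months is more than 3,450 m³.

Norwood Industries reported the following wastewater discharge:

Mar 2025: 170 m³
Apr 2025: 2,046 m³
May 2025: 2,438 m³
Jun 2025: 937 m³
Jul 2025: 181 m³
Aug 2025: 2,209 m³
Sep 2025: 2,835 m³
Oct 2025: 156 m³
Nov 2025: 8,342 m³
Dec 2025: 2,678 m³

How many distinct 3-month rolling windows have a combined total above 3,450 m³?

7

Mar 2025–May 2025: 170 m³ + 2,046 m³ + 2,438 m³ = 4,654 m³ (over)
Apr 2025–Jun 2025: 2,046 m³ + 2,438 m³ + 937 m³ = 5,421 m³ (over)
May 2025–Jul 2025: 2,438 m³ + 937 m³ + 181 m³ = 3,556 m³ (over)
Jun 2025–Aug 2025: 937 m³ + 181 m³ + 2,209 m³ = 3,327 m³ (under)
Jul 2025–Sep 2025: 181 m³ + 2,209 m³ + 2,835 m³ = 5,225 m³ (over)
Aug 2025–Oct 2025: 2,209 m³ + 2,835 m³ + 156 m³ = 5,200 m³ (over)
Sep 2025–Nov 2025: 2,835 m³ + 156 m³ + 8,342 m³ = 11,333 m³ (over)
Oct 2025–Dec 2025: 156 m³ + 8,342 m³ + 2,678 m³ = 11,176 m³ (over)
7 windows exceed the threshold.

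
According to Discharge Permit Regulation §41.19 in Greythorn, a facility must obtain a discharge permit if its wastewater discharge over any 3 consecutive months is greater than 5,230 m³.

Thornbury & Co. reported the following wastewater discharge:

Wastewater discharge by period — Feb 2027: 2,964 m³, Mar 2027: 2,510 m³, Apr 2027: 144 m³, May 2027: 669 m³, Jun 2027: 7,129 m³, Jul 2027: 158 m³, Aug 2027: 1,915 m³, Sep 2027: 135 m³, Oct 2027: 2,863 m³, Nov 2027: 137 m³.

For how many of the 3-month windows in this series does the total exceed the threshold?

4

Feb 2027–Apr 2027: 2,964 m³ + 2,510 m³ + 144 m³ = 5,618 m³ (over)
Mar 2027–May 2027: 2,510 m³ + 144 m³ + 669 m³ = 3,323 m³ (under)
Apr 2027–Jun 2027: 144 m³ + 669 m³ + 7,129 m³ = 7,942 m³ (over)
May 2027–Jul 2027: 669 m³ + 7,129 m³ + 158 m³ = 7,956 m³ (over)
Jun 2027–Aug 2027: 7,129 m³ + 158 m³ + 1,915 m³ = 9,202 m³ (over)
Jul 2027–Sep 2027: 158 m³ + 1,915 m³ + 135 m³ = 2,208 m³ (under)
Aug 2027–Oct 2027: 1,915 m³ + 135 m³ + 2,863 m³ = 4,913 m³ (under)
Sep 2027–Nov 2027: 135 m³ + 2,863 m³ + 137 m³ = 3,135 m³ (under)
4 windows exceed the threshold.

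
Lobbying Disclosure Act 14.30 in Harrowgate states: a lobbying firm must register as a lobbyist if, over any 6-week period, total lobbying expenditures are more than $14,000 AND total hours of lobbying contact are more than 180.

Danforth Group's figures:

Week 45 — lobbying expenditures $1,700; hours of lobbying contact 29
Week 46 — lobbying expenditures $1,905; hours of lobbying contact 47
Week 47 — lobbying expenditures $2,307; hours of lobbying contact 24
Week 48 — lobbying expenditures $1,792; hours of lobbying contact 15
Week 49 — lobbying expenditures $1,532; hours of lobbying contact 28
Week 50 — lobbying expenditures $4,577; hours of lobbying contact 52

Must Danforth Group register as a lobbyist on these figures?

Total lobbying expenditures: $1,700 + $1,905 + $2,307 + $1,792 + $1,532 + $4,577 = $13,813 (≤ $14,000).
Total hours of lobbying contact: 29 + 47 + 24 + 15 + 28 + 52 = 195 (> 180).
The test is 'and': the rule requires both, and at least one is not exceeded.

No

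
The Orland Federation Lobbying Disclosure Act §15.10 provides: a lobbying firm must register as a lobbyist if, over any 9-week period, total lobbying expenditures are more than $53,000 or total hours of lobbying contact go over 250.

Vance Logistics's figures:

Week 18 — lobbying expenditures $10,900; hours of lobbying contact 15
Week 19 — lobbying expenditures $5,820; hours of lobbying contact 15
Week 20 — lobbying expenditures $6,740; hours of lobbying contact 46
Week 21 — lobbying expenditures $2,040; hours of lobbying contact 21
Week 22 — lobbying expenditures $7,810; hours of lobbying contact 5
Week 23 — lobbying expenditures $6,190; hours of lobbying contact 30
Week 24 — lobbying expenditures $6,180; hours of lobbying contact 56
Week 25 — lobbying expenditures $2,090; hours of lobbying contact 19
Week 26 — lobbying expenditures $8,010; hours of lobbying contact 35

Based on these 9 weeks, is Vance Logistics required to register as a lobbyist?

Total lobbying expenditures: $10,900 + $5,820 + $6,740 + $2,040 + $7,810 + $6,190 + $6,180 + $2,090 + $8,010 = $55,780 (> $53,000).
Total hours of lobbying contact: 15 + 15 + 46 + 21 + 5 + 30 + 56 + 19 + 35 = 242 (≤ 250).
The test is 'or': at least one threshold is exceeded.

Yes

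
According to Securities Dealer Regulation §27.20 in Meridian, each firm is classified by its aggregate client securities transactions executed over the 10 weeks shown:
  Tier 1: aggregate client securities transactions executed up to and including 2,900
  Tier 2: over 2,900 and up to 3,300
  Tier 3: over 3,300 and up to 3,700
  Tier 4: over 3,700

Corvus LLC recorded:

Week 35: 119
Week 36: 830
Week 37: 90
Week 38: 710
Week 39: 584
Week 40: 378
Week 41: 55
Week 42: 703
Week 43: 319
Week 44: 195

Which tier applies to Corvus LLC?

Aggregate client securities transactions executed: 119 + 830 + 90 + 710 + 584 + 378 + 55 + 703 + 319 + 195 = 3,983.
3,983 > 3,700, so Tier 4 applies.

Tier 4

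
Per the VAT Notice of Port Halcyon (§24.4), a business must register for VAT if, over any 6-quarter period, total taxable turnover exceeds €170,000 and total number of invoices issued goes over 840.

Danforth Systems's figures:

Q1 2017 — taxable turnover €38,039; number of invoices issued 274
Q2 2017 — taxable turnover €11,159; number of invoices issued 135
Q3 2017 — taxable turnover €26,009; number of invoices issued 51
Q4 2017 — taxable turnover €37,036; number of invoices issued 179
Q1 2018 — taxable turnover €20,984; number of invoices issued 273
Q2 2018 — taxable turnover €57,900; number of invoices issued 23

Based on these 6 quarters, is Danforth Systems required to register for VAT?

Yes

Total taxable turnover: €38,039 + €11,159 + €26,009 + €37,036 + €20,984 + €57,900 = €191,127 (> €170,000).
Total number of invoices issued: 274 + 135 + 51 + 179 + 273 + 23 = 935 (> 840).
The test is 'and': both thresholds are exceeded.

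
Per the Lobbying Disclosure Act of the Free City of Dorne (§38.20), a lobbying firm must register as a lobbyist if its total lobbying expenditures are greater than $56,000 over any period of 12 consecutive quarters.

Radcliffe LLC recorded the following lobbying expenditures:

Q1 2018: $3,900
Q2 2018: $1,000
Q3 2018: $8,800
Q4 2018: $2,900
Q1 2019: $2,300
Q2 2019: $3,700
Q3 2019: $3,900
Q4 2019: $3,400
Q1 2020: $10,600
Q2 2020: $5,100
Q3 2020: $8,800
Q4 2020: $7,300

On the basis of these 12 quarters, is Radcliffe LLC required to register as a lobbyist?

Yes

Total lobbying expenditures: $3,900 + $1,000 + $8,800 + $2,900 + $2,300 + $3,700 + $3,900 + $3,400 + $10,600 + $5,100 + $8,800 + $7,300 = $61,700.
$61,700 > $56,000, so the threshold is exceeded.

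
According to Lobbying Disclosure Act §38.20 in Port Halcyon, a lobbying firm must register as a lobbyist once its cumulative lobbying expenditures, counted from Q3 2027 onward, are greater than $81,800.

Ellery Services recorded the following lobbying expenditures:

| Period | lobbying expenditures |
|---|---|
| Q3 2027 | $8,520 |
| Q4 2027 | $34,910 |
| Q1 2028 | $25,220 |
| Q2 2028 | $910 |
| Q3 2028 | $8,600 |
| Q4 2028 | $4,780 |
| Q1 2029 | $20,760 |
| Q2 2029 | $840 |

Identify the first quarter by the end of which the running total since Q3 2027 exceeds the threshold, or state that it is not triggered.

Q4 2028

Through Q3 2027: $8,520
Through Q4 2027: $43,430
Through Q1 2028: $68,650
Through Q2 2028: $69,560
Through Q3 2028: $78,160
Through Q4 2028: $82,940 ← exceeds threshold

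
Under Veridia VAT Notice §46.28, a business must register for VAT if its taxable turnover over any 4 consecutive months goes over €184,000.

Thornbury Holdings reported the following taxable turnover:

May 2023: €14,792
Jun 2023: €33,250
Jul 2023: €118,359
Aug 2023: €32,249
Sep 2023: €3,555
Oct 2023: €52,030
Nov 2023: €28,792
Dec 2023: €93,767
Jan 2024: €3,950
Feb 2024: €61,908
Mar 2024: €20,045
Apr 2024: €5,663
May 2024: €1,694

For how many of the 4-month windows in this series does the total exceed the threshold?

May 2023–Aug 2023: €14,792 + €33,250 + €118,359 + €32,249 = €198,650 (over)
Jun 2023–Sep 2023: €33,250 + €118,359 + €32,249 + €3,555 = €187,413 (over)
Jul 2023–Oct 2023: €118,359 + €32,249 + €3,555 + €52,030 = €206,193 (over)
Aug 2023–Nov 2023: €32,249 + €3,555 + €52,030 + €28,792 = €116,626 (under)
Sep 2023–Dec 2023: €3,555 + €52,030 + €28,792 + €93,767 = €178,144 (under)
Oct 2023–Jan 2024: €52,030 + €28,792 + €93,767 + €3,950 = €178,539 (under)
Nov 2023–Feb 2024: €28,792 + €93,767 + €3,950 + €61,908 = €188,417 (over)
Dec 2023–Mar 2024: €93,767 + €3,950 + €61,908 + €20,045 = €179,670 (under)
Jan 2024–Apr 2024: €3,950 + €61,908 + €20,045 + €5,663 = €91,566 (under)
Feb 2024–May 2024: €61,908 + €20,045 + €5,663 + €1,694 = €89,310 (under)
4 windows exceed the threshold.

4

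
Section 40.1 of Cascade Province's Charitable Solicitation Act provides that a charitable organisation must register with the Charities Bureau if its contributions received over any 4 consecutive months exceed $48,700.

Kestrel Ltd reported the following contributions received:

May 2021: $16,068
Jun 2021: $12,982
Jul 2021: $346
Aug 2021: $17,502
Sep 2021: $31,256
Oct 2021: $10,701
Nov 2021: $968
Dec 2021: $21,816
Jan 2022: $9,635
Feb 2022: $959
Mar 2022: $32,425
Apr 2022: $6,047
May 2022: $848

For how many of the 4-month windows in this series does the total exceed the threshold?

May 2021–Aug 2021: $16,068 + $12,982 + $346 + $17,502 = $46,898 (under)
Jun 2021–Sep 2021: $12,982 + $346 + $17,502 + $31,256 = $62,086 (over)
Jul 2021–Oct 2021: $346 + $17,502 + $31,256 + $10,701 = $59,805 (over)
Aug 2021–Nov 2021: $17,502 + $31,256 + $10,701 + $968 = $60,427 (over)
Sep 2021–Dec 2021: $31,256 + $10,701 + $968 + $21,816 = $64,741 (over)
Oct 2021–Jan 2022: $10,701 + $968 + $21,816 + $9,635 = $43,120 (under)
Nov 2021–Feb 2022: $968 + $21,816 + $9,635 + $959 = $33,378 (under)
Dec 2021–Mar 2022: $21,816 + $9,635 + $959 + $32,425 = $64,835 (over)
Jan 2022–Apr 2022: $9,635 + $959 + $32,425 + $6,047 = $49,066 (over)
Feb 2022–May 2022: $959 + $32,425 + $6,047 + $848 = $40,279 (under)
6 windows exceed the threshold.

6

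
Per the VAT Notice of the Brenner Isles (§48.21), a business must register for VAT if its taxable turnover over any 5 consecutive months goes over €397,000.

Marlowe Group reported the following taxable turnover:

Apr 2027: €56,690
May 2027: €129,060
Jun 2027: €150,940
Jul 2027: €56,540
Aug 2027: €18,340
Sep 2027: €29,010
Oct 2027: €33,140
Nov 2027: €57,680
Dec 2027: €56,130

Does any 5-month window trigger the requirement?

Apr 2027–Aug 2027: €56,690 + €129,060 + €150,940 + €56,540 + €18,340 = €411,570 (over)
May 2027–Sep 2027: €129,060 + €150,940 + €56,540 + €18,340 + €29,010 = €383,890 (under)
Jun 2027–Oct 2027: €150,940 + €56,540 + €18,340 + €29,010 + €33,140 = €287,970 (under)
Jul 2027–Nov 2027: €56,540 + €18,340 + €29,010 + €33,140 + €57,680 = €194,710 (under)
Aug 2027–Dec 2027: €18,340 + €29,010 + €33,140 + €57,680 + €56,130 = €194,300 (under)
At least one window exceeds €397,000.

Yes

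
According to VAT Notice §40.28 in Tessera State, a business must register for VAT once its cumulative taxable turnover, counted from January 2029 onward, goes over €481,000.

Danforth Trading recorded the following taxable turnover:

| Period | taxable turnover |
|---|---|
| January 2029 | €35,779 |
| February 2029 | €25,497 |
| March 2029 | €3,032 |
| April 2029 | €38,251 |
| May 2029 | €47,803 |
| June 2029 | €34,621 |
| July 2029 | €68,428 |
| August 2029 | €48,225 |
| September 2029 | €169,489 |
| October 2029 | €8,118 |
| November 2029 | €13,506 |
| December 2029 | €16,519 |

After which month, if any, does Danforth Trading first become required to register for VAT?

Through January 2029: €35,779
Through February 2029: €61,276
Through March 2029: €64,308
Through April 2029: €102,559
Through May 2029: €150,362
Through June 2029: €184,983
Through July 2029: €253,411
Through August 2029: €301,636
Through September 2029: €471,125
Through October 2029: €479,243
Through November 2029: €492,749 ← exceeds threshold

November 2029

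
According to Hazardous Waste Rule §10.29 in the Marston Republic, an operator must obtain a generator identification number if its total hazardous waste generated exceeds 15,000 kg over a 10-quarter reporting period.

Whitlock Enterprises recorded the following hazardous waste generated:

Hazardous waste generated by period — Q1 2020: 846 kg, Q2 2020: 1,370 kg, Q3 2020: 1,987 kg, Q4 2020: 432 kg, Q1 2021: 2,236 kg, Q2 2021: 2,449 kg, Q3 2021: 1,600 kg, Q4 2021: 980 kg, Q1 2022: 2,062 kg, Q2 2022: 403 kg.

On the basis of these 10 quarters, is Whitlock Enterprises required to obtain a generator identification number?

No

Total hazardous waste generated: 846 kg + 1,370 kg + 1,987 kg + 432 kg + 2,236 kg + 2,449 kg + 1,600 kg + 980 kg + 2,062 kg + 403 kg = 14,365 kg.
14,365 kg ≤ 15,000 kg, so the threshold is not exceeded.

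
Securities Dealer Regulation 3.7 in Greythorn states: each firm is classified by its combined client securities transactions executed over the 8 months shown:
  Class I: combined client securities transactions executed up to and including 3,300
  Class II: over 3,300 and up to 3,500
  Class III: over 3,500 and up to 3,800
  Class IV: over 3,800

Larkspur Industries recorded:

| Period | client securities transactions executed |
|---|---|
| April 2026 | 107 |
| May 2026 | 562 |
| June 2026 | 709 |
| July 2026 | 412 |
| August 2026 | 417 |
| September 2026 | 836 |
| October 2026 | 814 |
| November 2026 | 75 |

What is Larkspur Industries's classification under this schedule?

Class IV

Combined client securities transactions executed: 107 + 562 + 709 + 412 + 417 + 836 + 814 + 75 = 3,932.
3,932 > 3,800, so Class IV applies.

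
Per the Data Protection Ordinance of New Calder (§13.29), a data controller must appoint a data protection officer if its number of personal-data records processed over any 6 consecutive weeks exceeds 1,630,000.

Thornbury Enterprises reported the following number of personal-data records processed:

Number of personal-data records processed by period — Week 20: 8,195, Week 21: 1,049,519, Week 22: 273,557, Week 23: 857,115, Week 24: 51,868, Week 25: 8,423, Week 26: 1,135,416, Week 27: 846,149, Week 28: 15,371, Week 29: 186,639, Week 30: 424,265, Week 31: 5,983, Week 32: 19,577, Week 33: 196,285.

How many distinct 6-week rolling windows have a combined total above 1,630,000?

7

Week 20–Week 25: 8,195 + 1,049,519 + 273,557 + 857,115 + 51,868 + 8,423 = 2,248,677 (over)
Week 21–Week 26: 1,049,519 + 273,557 + 857,115 + 51,868 + 8,423 + 1,135,416 = 3,375,898 (over)
Week 22–Week 27: 273,557 + 857,115 + 51,868 + 8,423 + 1,135,416 + 846,149 = 3,172,528 (over)
Week 23–Week 28: 857,115 + 51,868 + 8,423 + 1,135,416 + 846,149 + 15,371 = 2,914,342 (over)
Week 24–Week 29: 51,868 + 8,423 + 1,135,416 + 846,149 + 15,371 + 186,639 = 2,243,866 (over)
Week 25–Week 30: 8,423 + 1,135,416 + 846,149 + 15,371 + 186,639 + 424,265 = 2,616,263 (over)
Week 26–Week 31: 1,135,416 + 846,149 + 15,371 + 186,639 + 424,265 + 5,983 = 2,613,823 (over)
Week 27–Week 32: 846,149 + 15,371 + 186,639 + 424,265 + 5,983 + 19,577 = 1,497,984 (under)
Week 28–Week 33: 15,371 + 186,639 + 424,265 + 5,983 + 19,577 + 196,285 = 848,120 (under)
7 windows exceed the threshold.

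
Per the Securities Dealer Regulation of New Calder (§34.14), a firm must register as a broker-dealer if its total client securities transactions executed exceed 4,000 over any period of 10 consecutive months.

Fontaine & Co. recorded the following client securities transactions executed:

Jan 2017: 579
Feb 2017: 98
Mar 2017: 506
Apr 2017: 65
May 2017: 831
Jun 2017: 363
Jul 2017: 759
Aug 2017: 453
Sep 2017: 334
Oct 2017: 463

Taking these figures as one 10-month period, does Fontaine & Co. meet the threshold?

Yes

Total client securities transactions executed: 579 + 98 + 506 + 65 + 831 + 363 + 759 + 453 + 334 + 463 = 4,451.
4,451 > 4,000, so the threshold is exceeded.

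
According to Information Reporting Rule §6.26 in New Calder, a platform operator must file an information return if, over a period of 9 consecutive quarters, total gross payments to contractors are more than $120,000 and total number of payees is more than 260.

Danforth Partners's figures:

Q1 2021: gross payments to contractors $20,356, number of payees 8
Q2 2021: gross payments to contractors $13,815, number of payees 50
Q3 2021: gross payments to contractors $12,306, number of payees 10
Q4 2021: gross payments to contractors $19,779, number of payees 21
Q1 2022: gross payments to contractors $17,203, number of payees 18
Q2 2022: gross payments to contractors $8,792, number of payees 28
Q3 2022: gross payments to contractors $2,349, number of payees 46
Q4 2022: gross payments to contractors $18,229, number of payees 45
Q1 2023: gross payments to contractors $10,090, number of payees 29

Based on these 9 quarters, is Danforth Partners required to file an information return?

Total gross payments to contractors: $20,356 + $13,815 + $12,306 + $19,779 + $17,203 + $8,792 + $2,349 + $18,229 + $10,090 = $122,919 (> $120,000).
Total number of payees: 8 + 50 + 10 + 21 + 18 + 28 + 46 + 45 + 29 = 255 (≤ 260).
The test is 'and': the rule requires both, and at least one is not exceeded.

No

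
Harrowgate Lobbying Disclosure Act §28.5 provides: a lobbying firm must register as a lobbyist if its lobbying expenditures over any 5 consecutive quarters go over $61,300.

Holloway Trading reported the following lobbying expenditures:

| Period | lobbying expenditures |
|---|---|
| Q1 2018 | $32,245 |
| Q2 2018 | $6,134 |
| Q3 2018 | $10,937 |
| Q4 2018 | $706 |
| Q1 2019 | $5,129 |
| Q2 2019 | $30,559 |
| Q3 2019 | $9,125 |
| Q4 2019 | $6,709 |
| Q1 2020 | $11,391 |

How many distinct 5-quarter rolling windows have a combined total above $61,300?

1

Q1 2018–Q1 2019: $32,245 + $6,134 + $10,937 + $706 + $5,129 = $55,151 (under)
Q2 2018–Q2 2019: $6,134 + $10,937 + $706 + $5,129 + $30,559 = $53,465 (under)
Q3 2018–Q3 2019: $10,937 + $706 + $5,129 + $30,559 + $9,125 = $56,456 (under)
Q4 2018–Q4 2019: $706 + $5,129 + $30,559 + $9,125 + $6,709 = $52,228 (under)
Q1 2019–Q1 2020: $5,129 + $30,559 + $9,125 + $6,709 + $11,391 = $62,913 (over)
1 window exceeds the threshold.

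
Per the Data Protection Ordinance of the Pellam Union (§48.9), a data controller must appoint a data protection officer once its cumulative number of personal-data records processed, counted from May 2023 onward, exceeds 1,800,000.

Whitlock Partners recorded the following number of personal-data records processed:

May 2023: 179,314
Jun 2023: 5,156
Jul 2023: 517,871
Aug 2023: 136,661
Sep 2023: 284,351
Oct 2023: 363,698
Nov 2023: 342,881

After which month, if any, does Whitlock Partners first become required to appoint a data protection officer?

Through May 2023: 179,314
Through Jun 2023: 184,470
Through Jul 2023: 702,341
Through Aug 2023: 839,002
Through Sep 2023: 1,123,353
Through Oct 2023: 1,487,051
Through Nov 2023: 1,829,932 ← exceeds threshold

Nov 2023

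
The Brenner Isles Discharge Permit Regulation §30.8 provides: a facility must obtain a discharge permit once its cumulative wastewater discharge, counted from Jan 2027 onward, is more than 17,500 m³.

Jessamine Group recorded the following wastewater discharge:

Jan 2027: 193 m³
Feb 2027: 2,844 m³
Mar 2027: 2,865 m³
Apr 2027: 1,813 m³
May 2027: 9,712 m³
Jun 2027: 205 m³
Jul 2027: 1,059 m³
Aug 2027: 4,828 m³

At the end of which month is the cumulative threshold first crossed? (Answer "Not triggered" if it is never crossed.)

Jun 2027

Through Jan 2027: 193 m³
Through Feb 2027: 3,037 m³
Through Mar 2027: 5,902 m³
Through Apr 2027: 7,715 m³
Through May 2027: 17,427 m³
Through Jun 2027: 17,632 m³ ← exceeds threshold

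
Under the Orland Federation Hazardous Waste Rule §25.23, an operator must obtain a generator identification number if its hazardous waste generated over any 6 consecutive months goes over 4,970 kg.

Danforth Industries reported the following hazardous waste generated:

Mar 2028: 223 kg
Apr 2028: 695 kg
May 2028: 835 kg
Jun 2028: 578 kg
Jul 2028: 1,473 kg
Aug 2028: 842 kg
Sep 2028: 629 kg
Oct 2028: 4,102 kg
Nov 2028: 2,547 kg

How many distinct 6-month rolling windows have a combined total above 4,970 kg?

3

Mar 2028–Aug 2028: 223 kg + 695 kg + 835 kg + 578 kg + 1,473 kg + 842 kg = 4,646 kg (under)
Apr 2028–Sep 2028: 695 kg + 835 kg + 578 kg + 1,473 kg + 842 kg + 629 kg = 5,052 kg (over)
May 2028–Oct 2028: 835 kg + 578 kg + 1,473 kg + 842 kg + 629 kg + 4,102 kg = 8,459 kg (over)
Jun 2028–Nov 2028: 578 kg + 1,473 kg + 842 kg + 629 kg + 4,102 kg + 2,547 kg = 10,171 kg (over)
3 windows exceed the threshold.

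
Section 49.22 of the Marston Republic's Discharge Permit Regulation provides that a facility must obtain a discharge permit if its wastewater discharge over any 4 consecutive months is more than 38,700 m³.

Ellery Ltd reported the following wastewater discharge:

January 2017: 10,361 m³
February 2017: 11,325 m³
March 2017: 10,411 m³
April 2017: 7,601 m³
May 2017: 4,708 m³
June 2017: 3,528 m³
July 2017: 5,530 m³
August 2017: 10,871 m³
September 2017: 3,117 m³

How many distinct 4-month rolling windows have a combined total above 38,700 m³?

January 2017–April 2017: 10,361 m³ + 11,325 m³ + 10,411 m³ + 7,601 m³ = 39,698 m³ (over)
February 2017–May 2017: 11,325 m³ + 10,411 m³ + 7,601 m³ + 4,708 m³ = 34,045 m³ (under)
March 2017–June 2017: 10,411 m³ + 7,601 m³ + 4,708 m³ + 3,528 m³ = 26,248 m³ (under)
April 2017–July 2017: 7,601 m³ + 4,708 m³ + 3,528 m³ + 5,530 m³ = 21,367 m³ (under)
May 2017–August 2017: 4,708 m³ + 3,528 m³ + 5,530 m³ + 10,871 m³ = 24,637 m³ (under)
June 2017–September 2017: 3,528 m³ + 5,530 m³ + 10,871 m³ + 3,117 m³ = 23,046 m³ (under)
1 window exceeds the threshold.

1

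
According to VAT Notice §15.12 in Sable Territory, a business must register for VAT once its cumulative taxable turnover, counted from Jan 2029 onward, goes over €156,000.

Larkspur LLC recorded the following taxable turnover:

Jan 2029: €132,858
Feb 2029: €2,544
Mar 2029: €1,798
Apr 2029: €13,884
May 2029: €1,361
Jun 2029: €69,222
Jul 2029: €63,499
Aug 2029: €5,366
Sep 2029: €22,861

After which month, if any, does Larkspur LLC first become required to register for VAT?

Through Jan 2029: €132,858
Through Feb 2029: €135,402
Through Mar 2029: €137,200
Through Apr 2029: €151,084
Through May 2029: €152,445
Through Jun 2029: €221,667 ← exceeds threshold

Jun 2029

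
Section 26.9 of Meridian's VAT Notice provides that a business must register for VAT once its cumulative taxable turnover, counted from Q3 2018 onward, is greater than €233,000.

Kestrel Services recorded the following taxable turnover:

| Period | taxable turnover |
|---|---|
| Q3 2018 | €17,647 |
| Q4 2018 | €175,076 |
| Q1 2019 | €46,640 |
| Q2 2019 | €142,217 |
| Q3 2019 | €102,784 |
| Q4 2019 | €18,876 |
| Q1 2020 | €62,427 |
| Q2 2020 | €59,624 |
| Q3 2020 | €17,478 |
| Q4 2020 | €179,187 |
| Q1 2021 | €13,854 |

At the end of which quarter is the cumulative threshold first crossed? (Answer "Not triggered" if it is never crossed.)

Q1 2019

Through Q3 2018: €17,647
Through Q4 2018: €192,723
Through Q1 2019: €239,363 ← exceeds threshold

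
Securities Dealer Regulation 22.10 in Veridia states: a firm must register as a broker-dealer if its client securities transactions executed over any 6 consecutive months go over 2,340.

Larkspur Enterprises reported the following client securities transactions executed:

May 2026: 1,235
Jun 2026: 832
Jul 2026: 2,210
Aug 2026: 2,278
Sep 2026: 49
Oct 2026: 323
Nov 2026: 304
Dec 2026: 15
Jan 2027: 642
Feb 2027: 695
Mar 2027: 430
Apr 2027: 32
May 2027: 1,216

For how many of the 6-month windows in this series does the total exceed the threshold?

6

May 2026–Oct 2026: 1,235 + 832 + 2,210 + 2,278 + 49 + 323 = 6,927 (over)
Jun 2026–Nov 2026: 832 + 2,210 + 2,278 + 49 + 323 + 304 = 5,996 (over)
Jul 2026–Dec 2026: 2,210 + 2,278 + 49 + 323 + 304 + 15 = 5,179 (over)
Aug 2026–Jan 2027: 2,278 + 49 + 323 + 304 + 15 + 642 = 3,611 (over)
Sep 2026–Feb 2027: 49 + 323 + 304 + 15 + 642 + 695 = 2,028 (under)
Oct 2026–Mar 2027: 323 + 304 + 15 + 642 + 695 + 430 = 2,409 (over)
Nov 2026–Apr 2027: 304 + 15 + 642 + 695 + 430 + 32 = 2,118 (under)
Dec 2026–May 2027: 15 + 642 + 695 + 430 + 32 + 1,216 = 3,030 (over)
6 windows exceed the threshold.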